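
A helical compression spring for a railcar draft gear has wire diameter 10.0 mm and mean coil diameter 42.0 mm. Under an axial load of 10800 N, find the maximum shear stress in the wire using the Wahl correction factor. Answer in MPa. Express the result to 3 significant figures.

1590 MPa

Spring index C = D/d = 42.0/10.0 = 4.2000
K_W = (4C−1)/(4C−4) + 0.615/C = 15.800/12.800 + 0.1464 = 1.3808
τ₀ = 8FD/(πd³) = 8·10800·42.0/(π·10.0³) = 3.6288e+06/3141.6 = 1155.1 MPa
τ_max = K·τ₀ = 1.3808 × 1155.1 = 1594.9 MPa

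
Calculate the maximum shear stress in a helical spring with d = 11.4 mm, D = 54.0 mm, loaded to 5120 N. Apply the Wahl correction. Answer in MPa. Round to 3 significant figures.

632 MPa

Spring index C = D/d = 54.0/11.4 = 4.7368
K_W = (4C−1)/(4C−4) + 0.615/C = 17.947/14.947 + 0.1298 = 1.3305
τ₀ = 8FD/(πd³) = 8·5120·54.0/(π·11.4³) = 2.21184e+06/4654.4 = 475.21 MPa
τ_max = K·τ₀ = 1.3305 × 475.21 = 632.29 MPa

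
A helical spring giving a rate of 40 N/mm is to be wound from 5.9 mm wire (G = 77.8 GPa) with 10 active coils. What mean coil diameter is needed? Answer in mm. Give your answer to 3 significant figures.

D = (Gd⁴/(8N_a·k))^(1/3) = (77.8×10³·5.9⁴/(8·10·40))^(1/3)
  = (29460.3)^(1/3) = 30.8849 mm

30.9 mm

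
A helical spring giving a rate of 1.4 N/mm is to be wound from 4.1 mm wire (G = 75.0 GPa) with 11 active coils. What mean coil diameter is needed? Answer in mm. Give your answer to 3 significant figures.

55.6 mm

D = (Gd⁴/(8N_a·k))^(1/3) = (75.0×10³·4.1⁴/(8·11·1.4))^(1/3)
  = (172023)^(1/3) = 55.6154 mm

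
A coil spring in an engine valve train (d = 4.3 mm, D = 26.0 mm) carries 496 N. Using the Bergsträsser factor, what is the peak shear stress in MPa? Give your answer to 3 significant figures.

Spring index C = D/d = 26.0/4.3 = 6.0465
K_B = (4C+2)/(4C−3) = 26.186/21.186 = 1.2360
τ₀ = 8FD/(πd³) = 8·496·26.0/(π·4.3³) = 103168/249.78 = 413.04 MPa
τ_max = K·τ₀ = 1.2360 × 413.04 = 510.52 MPa

511 MPa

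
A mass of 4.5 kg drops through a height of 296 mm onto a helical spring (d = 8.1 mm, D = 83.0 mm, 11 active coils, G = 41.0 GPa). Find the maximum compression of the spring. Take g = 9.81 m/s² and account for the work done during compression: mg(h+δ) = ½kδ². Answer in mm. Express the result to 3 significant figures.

99.8 mm

k = Gd⁴/(8D³N_a) = (41.0×10³)(8.1⁴)/(8·83.0³·11) = 3.5076 N/mm
W = mg = 4.5 × 9.81 = 44.145 N
½kδ² − Wδ − Wh = 0 → δ = (W + √(W² + 2kWh))/k
δ = (44.145 + √(1948.8 + 91666.4))/3.5076 = (44.145 + 305.97)/3.5076 = 99.816 mm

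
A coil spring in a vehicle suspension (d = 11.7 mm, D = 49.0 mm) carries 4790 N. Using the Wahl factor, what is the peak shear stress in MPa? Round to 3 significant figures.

516 MPa

Spring index C = D/d = 49.0/11.7 = 4.1880
K_W = (4C−1)/(4C−4) + 0.615/C = 15.752/12.752 + 0.1468 = 1.3821
τ₀ = 8FD/(πd³) = 8·4790·49.0/(π·11.7³) = 1.87768e+06/5031.6 = 373.18 MPa
τ_max = K·τ₀ = 1.3821 × 373.18 = 515.77 MPa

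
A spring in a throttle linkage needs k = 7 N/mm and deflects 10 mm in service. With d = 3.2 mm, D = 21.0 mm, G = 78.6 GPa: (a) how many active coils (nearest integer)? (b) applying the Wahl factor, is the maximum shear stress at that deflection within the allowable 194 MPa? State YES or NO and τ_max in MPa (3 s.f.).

(a) 16 coils; (b) YES, τ_max = 139 MPa

N_a = Gd⁴/(8D³k) = (78.6×10³)(3.2⁴)/(8·21.0³·7) = 15.89 → N_a = 16
Actual rate k = Gd⁴/(8D³·16) = 6.9527 N/mm
Working load F = kδ = 6.9527·10 = 69.527 N
C = 21.0/3.2 = 6.5625; K_W = (4C−1)/(4C−4)+0.615/C = 1.2285
τ_max = K_W·8FD/(πd³) = 1.2285·113.47 = 139.4 MPa
τ_max ≤ 194 MPa → acceptable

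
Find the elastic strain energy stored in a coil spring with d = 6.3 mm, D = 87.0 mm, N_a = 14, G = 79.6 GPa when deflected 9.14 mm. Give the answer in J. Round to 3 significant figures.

k = Gd⁴/(8D³N_a) = (79.6×10³)(6.3⁴)/(8·87.0³·14) = 1.7002 N/mm
U = ½kδ² = 0.5 × 1.7002 × 9.14² = 71.017 N·mm = 0.071017 J

0.0710 J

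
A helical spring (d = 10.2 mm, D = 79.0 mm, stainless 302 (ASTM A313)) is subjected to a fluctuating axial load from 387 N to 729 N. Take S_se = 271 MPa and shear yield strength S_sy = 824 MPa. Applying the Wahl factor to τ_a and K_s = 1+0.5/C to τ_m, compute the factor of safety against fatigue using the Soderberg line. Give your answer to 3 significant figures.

3.58

C = D/d = 79.0/10.2 = 7.7451; K_W = (4C−1)/(4C−4)+0.615/C = 1.1906; K_s = 1+0.5/C = 1.0646
F_a = (F_max−F_min)/2 = 171 N; F_m = (F_max+F_min)/2 = 558 N
τ_a = K_W·8F_aD/(πd³) = 1.1906 × 32.416 = 38.595 MPa
τ_m = K_s·8F_mD/(πd³) = 1.0646 × 105.78 = 112.61 MPa
Soderberg: 1/n_f = τ_a/S_se + τ_m/S_sy = 38.595/271 + 112.61/824 = 0.14242 + 0.13666 = 0.27908
n_f = 1/0.27908 = 3.583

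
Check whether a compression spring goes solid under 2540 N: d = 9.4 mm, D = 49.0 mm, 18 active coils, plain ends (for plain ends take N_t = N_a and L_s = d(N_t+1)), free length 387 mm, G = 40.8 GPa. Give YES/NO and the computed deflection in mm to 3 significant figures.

k = Gd⁴/(8D³N_a) = (40.8×10³)(9.4⁴)/(8·49.0³·18) = 18.803 N/mm
N_t = 18; L_s = 9.4·19 = 178.6 mm; δ_solid = L₀ − L_s = 387 − 178.6 = 208.4 mm
δ = F/k = 2540/18.803 = 135.09 mm
δ < δ_solid → spring does not go solid

NO, δ = 135 mm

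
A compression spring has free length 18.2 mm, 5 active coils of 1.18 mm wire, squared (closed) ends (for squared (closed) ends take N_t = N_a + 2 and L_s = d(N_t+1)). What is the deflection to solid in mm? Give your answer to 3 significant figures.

8.76 mm

N_t = 7; L_s = 1.18·8 = 9.44 mm
δ_solid = L₀ − L_s = 18.2 − 9.44 = 8.76 mm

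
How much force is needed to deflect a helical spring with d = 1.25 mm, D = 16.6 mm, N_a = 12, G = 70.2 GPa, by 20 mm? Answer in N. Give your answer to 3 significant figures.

7.81 N

k = Gd⁴/(8D³N_a) = (70.2×10³)(1.25⁴)/(8·16.6³·12) = 0.39028 N/mm
F = k·δ = 0.39028 × 20 = 7.8057 N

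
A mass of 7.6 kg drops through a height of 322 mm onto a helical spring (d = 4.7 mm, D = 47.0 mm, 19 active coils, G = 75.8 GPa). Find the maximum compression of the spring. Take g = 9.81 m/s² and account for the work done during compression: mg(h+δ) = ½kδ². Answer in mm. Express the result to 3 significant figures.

178 mm

k = Gd⁴/(8D³N_a) = (75.8×10³)(4.7⁴)/(8·47.0³·19) = 2.3438 N/mm
W = mg = 7.6 × 9.81 = 74.556 N
½kδ² − Wδ − Wh = 0 → δ = (W + √(W² + 2kWh))/k
δ = (74.556 + √(5558.6 + 112536))/2.3438 = (74.556 + 343.65)/2.3438 = 178.43 mm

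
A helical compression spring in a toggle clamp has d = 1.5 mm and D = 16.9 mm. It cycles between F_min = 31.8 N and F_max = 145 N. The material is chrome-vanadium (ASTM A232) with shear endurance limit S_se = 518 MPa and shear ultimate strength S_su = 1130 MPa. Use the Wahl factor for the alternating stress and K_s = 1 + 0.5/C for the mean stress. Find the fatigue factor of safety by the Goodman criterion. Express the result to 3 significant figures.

C = D/d = 16.9/1.5 = 11.2667; K_W = (4C−1)/(4C−4)+0.615/C = 1.1276; K_s = 1+0.5/C = 1.0444
F_a = (F_max−F_min)/2 = 56.6 N; F_m = (F_max+F_min)/2 = 88.4 N
τ_a = K_W·8F_aD/(πd³) = 1.1276 × 721.72 = 813.84 MPa
τ_m = K_s·8F_mD/(πd³) = 1.0444 × 1127.2 = 1177.2 MPa
Goodman: 1/n_f = τ_a/S_se + τ_m/S_su = 813.84/518 + 1177.2/1130 = 1.57112 + 1.04180 = 2.6129
n_f = 1/2.6129 = 0.3827

0.383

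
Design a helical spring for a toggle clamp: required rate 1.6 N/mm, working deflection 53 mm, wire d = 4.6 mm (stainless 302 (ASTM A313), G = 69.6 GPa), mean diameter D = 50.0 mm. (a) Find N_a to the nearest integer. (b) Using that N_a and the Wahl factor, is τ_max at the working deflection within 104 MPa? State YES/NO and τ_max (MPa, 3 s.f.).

(a) 19 coils; (b) NO, τ_max = 129 MPa

N_a = Gd⁴/(8D³k) = (69.6×10³)(4.6⁴)/(8·50.0³·1.6) = 19.48 → N_a = 19
Actual rate k = Gd⁴/(8D³·19) = 1.6402 N/mm
Working load F = kδ = 1.6402·53 = 86.929 N
C = 50.0/4.6 = 10.8696; K_W = (4C−1)/(4C−4)+0.615/C = 1.1326
τ_max = K_W·8FD/(πd³) = 1.1326·113.71 = 128.78 MPa
τ_max > 104 MPa → exceeds allowable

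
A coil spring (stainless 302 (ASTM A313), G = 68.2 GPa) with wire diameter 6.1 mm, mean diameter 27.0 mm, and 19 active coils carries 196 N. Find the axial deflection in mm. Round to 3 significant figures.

6.21 mm

k = Gd⁴/(8D³N_a) = (68.2×10³)(6.1⁴)/(8·27.0³·19) = 31.562 N/mm
δ = F/k = 196 / 31.562 = 6.2099 mm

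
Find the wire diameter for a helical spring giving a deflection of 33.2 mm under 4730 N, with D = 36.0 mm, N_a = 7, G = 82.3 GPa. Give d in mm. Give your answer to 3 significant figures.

Required rate k = F/δ = 4730/33.2 = 142.47 N/mm
d = (8D³N_a·k / G)^(1/4) = (8·36.0³·7·142.47 / (82.3×10³))^0.25
  = (4522.9)^0.25 = 8.2008 mm

8.20 mm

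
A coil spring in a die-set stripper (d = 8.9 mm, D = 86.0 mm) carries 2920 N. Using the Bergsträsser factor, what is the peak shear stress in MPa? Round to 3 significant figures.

Spring index C = D/d = 86.0/8.9 = 9.6629
K_B = (4C+2)/(4C−3) = 40.652/35.652 = 1.1402
τ₀ = 8FD/(πd³) = 8·2920·86.0/(π·8.9³) = 2.00896e+06/2214.7 = 907.09 MPa
τ_max = K·τ₀ = 1.1402 × 907.09 = 1034.3 MPa

1030 MPa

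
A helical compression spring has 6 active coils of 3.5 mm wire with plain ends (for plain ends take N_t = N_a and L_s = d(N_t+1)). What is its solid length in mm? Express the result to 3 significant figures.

24.5 mm

plain ends: N_t = N_a = 6
L_s = d·(N_t+1) = 3.5 × 7 = 24.5 mm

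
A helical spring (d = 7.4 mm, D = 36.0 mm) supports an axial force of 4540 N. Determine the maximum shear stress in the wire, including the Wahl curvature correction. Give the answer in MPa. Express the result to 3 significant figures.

1360 MPa

Spring index C = D/d = 36.0/7.4 = 4.8649
K_W = (4C−1)/(4C−4) + 0.615/C = 18.459/15.459 + 0.1264 = 1.3205
τ₀ = 8FD/(πd³) = 8·4540·36.0/(π·7.4³) = 1.30752e+06/1273 = 1027.1 MPa
τ_max = K·τ₀ = 1.3205 × 1027.1 = 1356.2 MPa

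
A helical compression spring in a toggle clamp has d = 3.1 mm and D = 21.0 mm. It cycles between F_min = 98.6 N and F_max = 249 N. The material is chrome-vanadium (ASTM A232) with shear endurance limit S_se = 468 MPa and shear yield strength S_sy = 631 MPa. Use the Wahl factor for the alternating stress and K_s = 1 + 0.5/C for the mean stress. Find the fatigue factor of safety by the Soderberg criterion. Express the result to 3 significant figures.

1.13

C = D/d = 21.0/3.1 = 6.7742; K_W = (4C−1)/(4C−4)+0.615/C = 1.2207; K_s = 1+0.5/C = 1.0738
F_a = (F_max−F_min)/2 = 75.2 N; F_m = (F_max+F_min)/2 = 173.8 N
τ_a = K_W·8F_aD/(πd³) = 1.2207 × 134.99 = 164.78 MPa
τ_m = K_s·8F_mD/(πd³) = 1.0738 × 311.98 = 335.01 MPa
Soderberg: 1/n_f = τ_a/S_se + τ_m/S_sy = 164.78/468 + 335.01/631 = 0.35208 + 0.53091 = 0.883
n_f = 1/0.883 = 1.133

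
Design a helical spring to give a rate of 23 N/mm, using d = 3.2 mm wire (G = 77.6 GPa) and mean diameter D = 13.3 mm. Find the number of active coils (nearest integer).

19

N_a = Gd⁴/(8D³k) = (77.6×10³ × 3.2⁴)/(8 × 13.3³ × 23)
    = 8.13695e+06 / 432885 = 18.8 → 19 coils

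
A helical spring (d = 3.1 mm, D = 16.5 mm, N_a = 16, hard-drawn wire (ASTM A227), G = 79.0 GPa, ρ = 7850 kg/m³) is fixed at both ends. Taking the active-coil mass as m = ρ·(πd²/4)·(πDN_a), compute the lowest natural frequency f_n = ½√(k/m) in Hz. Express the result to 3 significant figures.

254 Hz

k = Gd⁴/(8D³N_a) = (79.0×10³)(3.1⁴)/(8·16.5³·16) = 12.689 N/mm = 12689 N/m
Wire length L = πDN_a = π·16.5·16 = 829.38 mm
m = ρ·(πd²/4)·L = 7850 × 7.5477×10⁻⁶ m² × 0.82938 m = 0.04914 kg
f_n = ½√(k/m) = 0.5·√(12689/0.04914) = 0.5·√(2.5821e+05) = 254.07 Hz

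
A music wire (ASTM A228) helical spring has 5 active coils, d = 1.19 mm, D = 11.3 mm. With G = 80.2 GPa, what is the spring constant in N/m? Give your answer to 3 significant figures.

k = Gd⁴/(8D³N_a) = (80.2×10³ × 1.19⁴) / (8 × 11.3³ × 5)
  = 160828 / 57715.9 = 2.7866 N/mm = 2786.6 N/m

2790 N/m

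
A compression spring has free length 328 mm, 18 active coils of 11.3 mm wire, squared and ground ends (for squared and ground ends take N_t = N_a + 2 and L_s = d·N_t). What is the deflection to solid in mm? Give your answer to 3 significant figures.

102 mm

N_t = 20; L_s = 11.3·20 = 226 mm
δ_solid = L₀ − L_s = 328 − 226 = 102 mm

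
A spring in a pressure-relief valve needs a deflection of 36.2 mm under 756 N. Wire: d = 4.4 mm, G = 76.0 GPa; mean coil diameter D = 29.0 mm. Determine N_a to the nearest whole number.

7

Required rate k = F/δ = 756/36.2 = 20.884 N/mm
N_a = Gd⁴/(8D³k) = (76.0×10³ × 4.4⁴)/(8 × 29.0³ × 20.884)
    = 2.84855e+07 / 4.07471e+06 = 6.991 → 7 coils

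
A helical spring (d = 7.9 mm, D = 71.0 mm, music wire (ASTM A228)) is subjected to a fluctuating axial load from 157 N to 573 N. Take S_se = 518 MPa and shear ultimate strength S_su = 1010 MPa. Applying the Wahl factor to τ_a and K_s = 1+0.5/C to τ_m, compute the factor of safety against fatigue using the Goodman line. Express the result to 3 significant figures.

3.21

C = D/d = 71.0/7.9 = 8.9873; K_W = (4C−1)/(4C−4)+0.615/C = 1.1623; K_s = 1+0.5/C = 1.0556
F_a = (F_max−F_min)/2 = 208 N; F_m = (F_max+F_min)/2 = 365 N
τ_a = K_W·8F_aD/(πd³) = 1.1623 × 76.275 = 88.656 MPa
τ_m = K_s·8F_mD/(πd³) = 1.0556 × 133.85 = 141.29 MPa
Goodman: 1/n_f = τ_a/S_se + τ_m/S_su = 88.656/518 + 141.29/1010 = 0.17115 + 0.13989 = 0.31105
n_f = 1/0.31105 = 3.215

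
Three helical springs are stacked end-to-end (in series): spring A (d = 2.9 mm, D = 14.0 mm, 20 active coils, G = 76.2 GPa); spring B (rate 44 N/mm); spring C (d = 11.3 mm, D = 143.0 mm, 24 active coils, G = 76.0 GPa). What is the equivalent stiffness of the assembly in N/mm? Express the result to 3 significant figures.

1.79 N/mm

k_A = Gd⁴/(8D³N_a) = (76.2×10³)(2.9⁴)/(8·14.0³·20) = 12.276 N/mm
k_C = Gd⁴/(8D³N_a) = (76.0×10³)(11.3⁴)/(8·143.0³·24) = 2.2071 N/mm
Series: 1/k_eq = 1/12.276 + 1/44 + 1/2.2071 = 0.55728; k_eq = 1.7944 N/mm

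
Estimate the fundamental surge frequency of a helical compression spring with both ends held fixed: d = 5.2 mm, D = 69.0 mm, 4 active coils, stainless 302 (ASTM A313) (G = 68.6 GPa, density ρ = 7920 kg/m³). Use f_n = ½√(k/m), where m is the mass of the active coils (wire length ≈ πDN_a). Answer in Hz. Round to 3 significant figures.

90.4 Hz

k = Gd⁴/(8D³N_a) = (68.6×10³)(5.2⁴)/(8·69.0³·4) = 4.7713 N/mm = 4771.3 N/m
Wire length L = πDN_a = π·69.0·4 = 867.08 mm
m = ρ·(πd²/4)·L = 7920 × 21.237×10⁻⁶ m² × 0.86708 m = 0.14584 kg
f_n = ½√(k/m) = 0.5·√(4771.3/0.14584) = 0.5·√(32716) = 90.438 Hz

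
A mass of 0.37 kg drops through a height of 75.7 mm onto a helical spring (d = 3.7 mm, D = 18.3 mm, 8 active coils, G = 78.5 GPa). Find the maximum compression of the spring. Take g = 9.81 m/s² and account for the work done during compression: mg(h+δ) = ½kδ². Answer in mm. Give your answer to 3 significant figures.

k = Gd⁴/(8D³N_a) = (78.5×10³)(3.7⁴)/(8·18.3³·8) = 37.51 N/mm
W = mg = 0.37 × 9.81 = 3.6297 N
½kδ² − Wδ − Wh = 0 → δ = (W + √(W² + 2kWh))/k
δ = (3.6297 + √(13.175 + 20612.9))/37.51 = (3.6297 + 143.62)/37.51 = 3.9256 mm

3.93 mm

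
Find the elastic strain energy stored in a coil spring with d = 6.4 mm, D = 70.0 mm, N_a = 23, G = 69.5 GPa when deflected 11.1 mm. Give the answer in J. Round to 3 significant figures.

0.114 J

k = Gd⁴/(8D³N_a) = (69.5×10³)(6.4⁴)/(8·70.0³·23) = 1.8475 N/mm
U = ½kδ² = 0.5 × 1.8475 × 11.1² = 113.82 N·mm = 0.11382 J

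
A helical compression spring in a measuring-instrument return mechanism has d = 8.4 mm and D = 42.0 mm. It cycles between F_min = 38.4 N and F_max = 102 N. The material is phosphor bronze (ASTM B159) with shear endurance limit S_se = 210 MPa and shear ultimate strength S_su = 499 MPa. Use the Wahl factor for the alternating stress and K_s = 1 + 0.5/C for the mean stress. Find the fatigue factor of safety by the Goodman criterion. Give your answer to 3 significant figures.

15.7

C = D/d = 42.0/8.4 = 5.0000; K_W = (4C−1)/(4C−4)+0.615/C = 1.3105; K_s = 1+0.5/C = 1.1000
F_a = (F_max−F_min)/2 = 31.8 N; F_m = (F_max+F_min)/2 = 70.2 N
τ_a = K_W·8F_aD/(πd³) = 1.3105 × 5.7382 = 7.52 MPa
τ_m = K_s·8F_mD/(πd³) = 1.1000 × 12.667 = 13.934 MPa
Goodman: 1/n_f = τ_a/S_se + τ_m/S_su = 7.52/210 + 13.934/499 = 0.03581 + 0.02792 = 0.063734
n_f = 1/0.063734 = 15.69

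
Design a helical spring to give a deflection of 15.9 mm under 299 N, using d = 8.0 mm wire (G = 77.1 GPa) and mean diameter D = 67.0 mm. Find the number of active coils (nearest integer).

7

Required rate k = F/δ = 299/15.9 = 18.805 N/mm
N_a = Gd⁴/(8D³k) = (77.1×10³ × 8.0⁴)/(8 × 67.0³ × 18.805)
    = 3.15802e+08 / 4.52469e+07 = 6.98 → 7 coils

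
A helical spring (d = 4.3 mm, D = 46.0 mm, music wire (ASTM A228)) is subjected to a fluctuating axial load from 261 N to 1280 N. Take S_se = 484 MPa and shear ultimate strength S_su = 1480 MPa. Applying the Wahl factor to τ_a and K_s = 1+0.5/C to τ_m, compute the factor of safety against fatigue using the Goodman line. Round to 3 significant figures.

0.390

C = D/d = 46.0/4.3 = 10.6977; K_W = (4C−1)/(4C−4)+0.615/C = 1.1348; K_s = 1+0.5/C = 1.0467
F_a = (F_max−F_min)/2 = 509.5 N; F_m = (F_max+F_min)/2 = 770.5 N
τ_a = K_W·8F_aD/(πd³) = 1.1348 × 750.65 = 851.86 MPa
τ_m = K_s·8F_mD/(πd³) = 1.0467 × 1135.2 = 1188.2 MPa
Goodman: 1/n_f = τ_a/S_se + τ_m/S_su = 851.86/484 + 1188.2/1480 = 1.76003 + 0.80286 = 2.5629
n_f = 1/2.5629 = 0.3902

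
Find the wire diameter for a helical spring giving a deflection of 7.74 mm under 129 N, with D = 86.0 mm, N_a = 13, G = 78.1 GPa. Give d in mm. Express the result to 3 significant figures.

Required rate k = F/δ = 129/7.74 = 16.667 N/mm
d = (8D³N_a·k / G)^(1/4) = (8·86.0³·13·16.667 / (78.1×10³))^0.25
  = (14116)^0.25 = 10.9001 mm

10.9 mm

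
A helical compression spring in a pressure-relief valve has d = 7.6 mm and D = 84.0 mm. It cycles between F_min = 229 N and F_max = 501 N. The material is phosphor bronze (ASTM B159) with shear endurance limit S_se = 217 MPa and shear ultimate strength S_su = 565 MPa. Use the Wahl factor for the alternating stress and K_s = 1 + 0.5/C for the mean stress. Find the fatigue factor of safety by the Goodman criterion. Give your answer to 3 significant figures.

1.48

C = D/d = 84.0/7.6 = 11.0526; K_W = (4C−1)/(4C−4)+0.615/C = 1.1303; K_s = 1+0.5/C = 1.0452
F_a = (F_max−F_min)/2 = 136 N; F_m = (F_max+F_min)/2 = 365 N
τ_a = K_W·8F_aD/(πd³) = 1.1303 × 66.27 = 74.902 MPa
τ_m = K_s·8F_mD/(πd³) = 1.0452 × 177.86 = 185.9 MPa
Goodman: 1/n_f = τ_a/S_se + τ_m/S_su = 74.902/217 + 185.9/565 = 0.34517 + 0.32903 = 0.6742
n_f = 1/0.6742 = 1.483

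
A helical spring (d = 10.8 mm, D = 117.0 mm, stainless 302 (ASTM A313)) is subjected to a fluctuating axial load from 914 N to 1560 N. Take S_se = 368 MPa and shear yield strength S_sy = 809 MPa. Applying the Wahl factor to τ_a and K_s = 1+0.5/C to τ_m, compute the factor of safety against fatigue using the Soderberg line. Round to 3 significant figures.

C = D/d = 117.0/10.8 = 10.8333; K_W = (4C−1)/(4C−4)+0.615/C = 1.1330; K_s = 1+0.5/C = 1.0462
F_a = (F_max−F_min)/2 = 323 N; F_m = (F_max+F_min)/2 = 1237 N
τ_a = K_W·8F_aD/(πd³) = 1.1330 × 76.394 = 86.557 MPa
τ_m = K_s·8F_mD/(πd³) = 1.0462 × 292.57 = 306.07 MPa
Soderberg: 1/n_f = τ_a/S_se + τ_m/S_sy = 86.557/368 + 306.07/809 = 0.23521 + 0.37833 = 0.61354
n_f = 1/0.61354 = 1.63

1.63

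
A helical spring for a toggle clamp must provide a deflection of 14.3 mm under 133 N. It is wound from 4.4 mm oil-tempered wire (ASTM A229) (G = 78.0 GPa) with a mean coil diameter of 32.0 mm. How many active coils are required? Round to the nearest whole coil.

Required rate k = F/δ = 133/14.3 = 9.3007 N/mm
N_a = Gd⁴/(8D³k) = (78.0×10³ × 4.4⁴)/(8 × 32.0³ × 9.3007)
    = 2.92351e+07 / 2.43812e+06 = 11.99 → 12 coils

12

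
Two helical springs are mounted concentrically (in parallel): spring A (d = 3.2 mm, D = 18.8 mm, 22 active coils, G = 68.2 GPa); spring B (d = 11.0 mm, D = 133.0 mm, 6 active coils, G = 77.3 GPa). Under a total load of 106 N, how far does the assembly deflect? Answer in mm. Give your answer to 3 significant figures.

k_A = Gd⁴/(8D³N_a) = (68.2×10³)(3.2⁴)/(8·18.8³·22) = 6.115 N/mm
k_B = Gd⁴/(8D³N_a) = (77.3×10³)(11.0⁴)/(8·133.0³·6) = 10.022 N/mm
Parallel: k_eq = 6.115 + 10.022 = 16.137 N/mm
δ = F/k_eq = 106/16.137 = 6.5687 mm

6.57 mm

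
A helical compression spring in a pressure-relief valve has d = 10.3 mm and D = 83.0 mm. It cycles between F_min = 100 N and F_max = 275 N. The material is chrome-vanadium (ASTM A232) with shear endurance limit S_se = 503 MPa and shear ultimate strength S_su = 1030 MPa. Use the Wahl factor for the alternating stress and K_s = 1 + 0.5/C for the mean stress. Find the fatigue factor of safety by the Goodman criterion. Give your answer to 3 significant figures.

13.0

C = D/d = 83.0/10.3 = 8.0583; K_W = (4C−1)/(4C−4)+0.615/C = 1.1826; K_s = 1+0.5/C = 1.0620
F_a = (F_max−F_min)/2 = 87.5 N; F_m = (F_max+F_min)/2 = 187.5 N
τ_a = K_W·8F_aD/(πd³) = 1.1826 × 16.924 = 20.014 MPa
τ_m = K_s·8F_mD/(πd³) = 1.0620 × 36.267 = 38.517 MPa
Goodman: 1/n_f = τ_a/S_se + τ_m/S_su = 20.014/503 + 38.517/1030 = 0.03979 + 0.03740 = 0.077185
n_f = 1/0.077185 = 12.96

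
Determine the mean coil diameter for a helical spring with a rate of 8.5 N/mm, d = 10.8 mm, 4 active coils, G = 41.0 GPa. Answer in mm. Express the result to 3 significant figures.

127 mm

D = (Gd⁴/(8N_a·k))^(1/3) = (41.0×10³·10.8⁴/(8·4·8.5))^(1/3)
  = (2.05074e+06)^(1/3) = 127.0486 mm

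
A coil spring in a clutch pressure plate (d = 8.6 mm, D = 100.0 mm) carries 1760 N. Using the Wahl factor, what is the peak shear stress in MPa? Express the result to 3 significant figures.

792 MPa

Spring index C = D/d = 100.0/8.6 = 11.6279
K_W = (4C−1)/(4C−4) + 0.615/C = 45.512/42.512 + 0.0529 = 1.1235
τ₀ = 8FD/(πd³) = 8·1760·100.0/(π·8.6³) = 1.408e+06/1998.2 = 704.62 MPa
τ_max = K·τ₀ = 1.1235 × 704.62 = 791.62 MPa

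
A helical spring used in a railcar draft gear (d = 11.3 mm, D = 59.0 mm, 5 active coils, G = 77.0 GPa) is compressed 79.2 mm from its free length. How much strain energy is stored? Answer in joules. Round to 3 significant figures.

479 J

k = Gd⁴/(8D³N_a) = (77.0×10³)(11.3⁴)/(8·59.0³·5) = 152.82 N/mm
U = ½kδ² = 0.5 × 152.82 × 79.2² = 4.793e+05 N·mm = 479.3 J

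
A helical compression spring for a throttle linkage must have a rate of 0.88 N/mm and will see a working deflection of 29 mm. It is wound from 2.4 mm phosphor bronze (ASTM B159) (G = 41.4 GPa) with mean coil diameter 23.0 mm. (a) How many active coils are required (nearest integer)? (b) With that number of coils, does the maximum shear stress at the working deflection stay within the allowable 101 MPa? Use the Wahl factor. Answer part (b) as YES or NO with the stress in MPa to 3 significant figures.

(a) 16 coils; (b) NO, τ_max = 125 MPa

N_a = Gd⁴/(8D³k) = (41.4×10³)(2.4⁴)/(8·23.0³·0.88) = 16.04 → N_a = 16
Actual rate k = Gd⁴/(8D³·16) = 0.88197 N/mm
Working load F = kδ = 0.88197·29 = 25.577 N
C = 23.0/2.4 = 9.5833; K_W = (4C−1)/(4C−4)+0.615/C = 1.1516
τ_max = K_W·8FD/(πd³) = 1.1516·108.36 = 124.79 MPa
τ_max > 101 MPa → exceeds allowable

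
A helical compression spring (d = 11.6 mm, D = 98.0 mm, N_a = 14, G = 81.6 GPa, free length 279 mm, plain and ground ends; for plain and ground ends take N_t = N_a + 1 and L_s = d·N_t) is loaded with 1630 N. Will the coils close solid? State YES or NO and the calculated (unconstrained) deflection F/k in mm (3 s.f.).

YES, δ = 116 mm

k = Gd⁴/(8D³N_a) = (81.6×10³)(11.6⁴)/(8·98.0³·14) = 14.016 N/mm
N_t = 15; L_s = 11.6·15 = 174 mm; δ_solid = L₀ − L_s = 279 − 174 = 105 mm
δ = F/k = 1630/14.016 = 116.3 mm
δ ≥ δ_solid → spring goes solid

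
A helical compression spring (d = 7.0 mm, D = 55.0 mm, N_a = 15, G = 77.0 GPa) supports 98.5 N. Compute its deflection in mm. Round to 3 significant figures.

10.6 mm

k = Gd⁴/(8D³N_a) = (77.0×10³)(7.0⁴)/(8·55.0³·15) = 9.2601 N/mm
δ = F/k = 98.5 / 9.2601 = 10.637 mm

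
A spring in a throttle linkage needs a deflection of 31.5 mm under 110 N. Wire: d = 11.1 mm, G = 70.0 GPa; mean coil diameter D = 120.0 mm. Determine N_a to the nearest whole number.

22

Required rate k = F/δ = 110/31.5 = 3.4921 N/mm
N_a = Gd⁴/(8D³k) = (70.0×10³ × 11.1⁴)/(8 × 120.0³ × 3.4921)
    = 1.06265e+09 / 4.82743e+07 = 22.01 → 22 coils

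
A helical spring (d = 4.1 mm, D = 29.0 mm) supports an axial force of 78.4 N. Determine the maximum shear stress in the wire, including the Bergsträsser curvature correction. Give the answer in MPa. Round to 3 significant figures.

Spring index C = D/d = 29.0/4.1 = 7.0732
K_B = (4C+2)/(4C−3) = 30.293/25.293 = 1.1977
τ₀ = 8FD/(πd³) = 8·78.4·29.0/(π·4.1³) = 18188.8/216.52 = 84.005 MPa
τ_max = K·τ₀ = 1.1977 × 84.005 = 100.61 MPa

101 MPa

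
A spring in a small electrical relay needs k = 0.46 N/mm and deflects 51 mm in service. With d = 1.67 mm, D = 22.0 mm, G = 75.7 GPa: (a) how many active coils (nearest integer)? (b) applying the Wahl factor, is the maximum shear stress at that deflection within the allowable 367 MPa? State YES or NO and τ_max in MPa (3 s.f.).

N_a = Gd⁴/(8D³k) = (75.7×10³)(1.67⁴)/(8·22.0³·0.46) = 15.03 → N_a = 15
Actual rate k = Gd⁴/(8D³·15) = 0.4608 N/mm
Working load F = kδ = 0.4608·51 = 23.501 N
C = 22.0/1.67 = 13.1737; K_W = (4C−1)/(4C−4)+0.615/C = 1.1083
τ_max = K_W·8FD/(πd³) = 1.1083·282.68 = 313.29 MPa
τ_max ≤ 367 MPa → acceptable

(a) 15 coils; (b) YES, τ_max = 313 MPa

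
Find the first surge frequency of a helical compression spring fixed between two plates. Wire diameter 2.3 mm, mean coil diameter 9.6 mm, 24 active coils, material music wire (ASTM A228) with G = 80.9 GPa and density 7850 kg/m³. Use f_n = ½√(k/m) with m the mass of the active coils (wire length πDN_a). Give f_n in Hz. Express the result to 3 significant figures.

376 Hz

k = Gd⁴/(8D³N_a) = (80.9×10³)(2.3⁴)/(8·9.6³·24) = 13.327 N/mm = 13327 N/m
Wire length L = πDN_a = π·9.6·24 = 723.82 mm
m = ρ·(πd²/4)·L = 7850 × 4.1548×10⁻⁶ m² × 0.72382 m = 0.023607 kg
f_n = ½√(k/m) = 0.5·√(13327/0.023607) = 0.5·√(5.6454e+05) = 375.68 Hz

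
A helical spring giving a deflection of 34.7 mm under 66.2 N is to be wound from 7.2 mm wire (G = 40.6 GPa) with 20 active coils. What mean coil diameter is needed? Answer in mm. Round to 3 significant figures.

71.0 mm

Required rate k = F/δ = 66.2/34.7 = 1.9078 N/mm
D = (Gd⁴/(8N_a·k))^(1/3) = (40.6×10³·7.2⁴/(8·20·1.9078))^(1/3)
  = (357444)^(1/3) = 70.9691 mm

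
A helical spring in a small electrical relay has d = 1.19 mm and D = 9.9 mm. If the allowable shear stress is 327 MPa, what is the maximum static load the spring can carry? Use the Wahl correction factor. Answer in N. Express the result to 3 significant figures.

18.6 N

C = D/d = 9.9/1.19 = 8.3193
K_W = (4C−1)/(4C−4) + 0.615/C = 32.277/29.277 + 0.0739 = 1.1764
τ_max = K·8FD/(πd³) → F_max = τ_allow·πd³/(8DK)
F_max = 327·π·1.19³/(8·9.9·1.1764) = 1731.2/93.17 = 18.581 N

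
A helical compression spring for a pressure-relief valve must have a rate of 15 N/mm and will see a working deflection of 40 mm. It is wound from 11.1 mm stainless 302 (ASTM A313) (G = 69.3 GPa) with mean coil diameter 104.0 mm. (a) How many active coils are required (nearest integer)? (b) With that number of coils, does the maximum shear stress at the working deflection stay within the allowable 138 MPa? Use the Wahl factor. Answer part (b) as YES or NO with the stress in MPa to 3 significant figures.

(a) 8 coils; (b) YES, τ_max = 131 MPa

N_a = Gd⁴/(8D³k) = (69.3×10³)(11.1⁴)/(8·104.0³·15) = 7.794 → N_a = 8
Actual rate k = Gd⁴/(8D³·8) = 14.613 N/mm
Working load F = kδ = 14.613·40 = 584.53 N
C = 104.0/11.1 = 9.3694; K_W = (4C−1)/(4C−4)+0.615/C = 1.1553
τ_max = K_W·8FD/(πd³) = 1.1553·113.19 = 130.76 MPa
τ_max ≤ 138 MPa → acceptable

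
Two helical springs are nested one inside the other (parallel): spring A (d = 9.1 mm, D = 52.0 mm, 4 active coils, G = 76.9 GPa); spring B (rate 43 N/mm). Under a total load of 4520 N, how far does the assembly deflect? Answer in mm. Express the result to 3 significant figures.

k_A = Gd⁴/(8D³N_a) = (76.9×10³)(9.1⁴)/(8·52.0³·4) = 117.2 N/mm
Parallel: k_eq = 117.2 + 43 = 160.2 N/mm
δ = F/k_eq = 4520/160.2 = 28.215 mm

28.2 mm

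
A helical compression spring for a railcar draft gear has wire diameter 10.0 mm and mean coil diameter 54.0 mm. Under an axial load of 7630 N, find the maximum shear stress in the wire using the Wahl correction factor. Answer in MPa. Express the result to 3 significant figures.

Spring index C = D/d = 54.0/10.0 = 5.4000
K_W = (4C−1)/(4C−4) + 0.615/C = 20.600/17.600 + 0.1139 = 1.2843
τ₀ = 8FD/(πd³) = 8·7630·54.0/(π·10.0³) = 3.29616e+06/3141.6 = 1049.2 MPa
τ_max = K·τ₀ = 1.2843 × 1049.2 = 1347.5 MPa

1350 MPa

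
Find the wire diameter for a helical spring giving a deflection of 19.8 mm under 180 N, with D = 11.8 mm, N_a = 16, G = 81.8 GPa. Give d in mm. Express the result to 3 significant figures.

Required rate k = F/δ = 180/19.8 = 9.0909 N/mm
d = (8D³N_a·k / G)^(1/4) = (8·11.8³·16·9.0909 / (81.8×10³))^0.25
  = (23.373)^0.25 = 2.1988 mm

2.20 mm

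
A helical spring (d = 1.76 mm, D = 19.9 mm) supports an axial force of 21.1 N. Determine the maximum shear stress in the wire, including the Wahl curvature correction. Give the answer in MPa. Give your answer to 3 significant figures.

Spring index C = D/d = 19.9/1.76 = 11.3068
K_W = (4C−1)/(4C−4) + 0.615/C = 44.227/41.227 + 0.0544 = 1.1272
τ₀ = 8FD/(πd³) = 8·21.1·19.9/(π·1.76³) = 3359.12/17.127 = 196.13 MPa
τ_max = K·τ₀ = 1.1272 × 196.13 = 221.07 MPa

221 MPa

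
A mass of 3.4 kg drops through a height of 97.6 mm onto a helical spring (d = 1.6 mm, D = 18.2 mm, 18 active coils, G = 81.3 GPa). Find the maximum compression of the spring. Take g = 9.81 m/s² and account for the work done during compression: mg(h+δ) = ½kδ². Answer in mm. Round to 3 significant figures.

k = Gd⁴/(8D³N_a) = (81.3×10³)(1.6⁴)/(8·18.2³·18) = 0.61375 N/mm
W = mg = 3.4 × 9.81 = 33.354 N
½kδ² − Wδ − Wh = 0 → δ = (W + √(W² + 2kWh))/k
δ = (33.354 + √(1112.5 + 3995.96))/0.61375 = (33.354 + 71.473)/0.61375 = 170.8 mm

171 mm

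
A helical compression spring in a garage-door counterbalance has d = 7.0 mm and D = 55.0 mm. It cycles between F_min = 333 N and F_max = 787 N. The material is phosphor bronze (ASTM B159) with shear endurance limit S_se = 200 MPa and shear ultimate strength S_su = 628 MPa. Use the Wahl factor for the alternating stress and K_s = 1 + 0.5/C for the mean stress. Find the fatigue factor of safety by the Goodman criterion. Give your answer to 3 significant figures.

1.07

C = D/d = 55.0/7.0 = 7.8571; K_W = (4C−1)/(4C−4)+0.615/C = 1.1876; K_s = 1+0.5/C = 1.0636
F_a = (F_max−F_min)/2 = 227 N; F_m = (F_max+F_min)/2 = 560 N
τ_a = K_W·8F_aD/(πd³) = 1.1876 × 92.69 = 110.08 MPa
τ_m = K_s·8F_mD/(πd³) = 1.0636 × 228.66 = 243.21 MPa
Goodman: 1/n_f = τ_a/S_se + τ_m/S_su = 110.08/200 + 243.21/628 = 0.55042 + 0.38728 = 0.9377
n_f = 1/0.9377 = 1.066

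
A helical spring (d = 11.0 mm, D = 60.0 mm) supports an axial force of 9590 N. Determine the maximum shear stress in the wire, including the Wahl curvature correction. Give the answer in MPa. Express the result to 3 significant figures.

1410 MPa

Spring index C = D/d = 60.0/11.0 = 5.4545
K_W = (4C−1)/(4C−4) + 0.615/C = 20.818/17.818 + 0.1128 = 1.2811
τ₀ = 8FD/(πd³) = 8·9590·60.0/(π·11.0³) = 4.6032e+06/4181.5 = 1100.9 MPa
τ_max = K·τ₀ = 1.2811 × 1100.9 = 1410.3 MPa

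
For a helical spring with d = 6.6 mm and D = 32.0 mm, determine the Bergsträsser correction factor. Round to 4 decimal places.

1.3050

C = D/d = 32.0/6.6 = 4.8485
K_B = (4C+2)/(4C−3) = 21.394/16.394 = 1.3050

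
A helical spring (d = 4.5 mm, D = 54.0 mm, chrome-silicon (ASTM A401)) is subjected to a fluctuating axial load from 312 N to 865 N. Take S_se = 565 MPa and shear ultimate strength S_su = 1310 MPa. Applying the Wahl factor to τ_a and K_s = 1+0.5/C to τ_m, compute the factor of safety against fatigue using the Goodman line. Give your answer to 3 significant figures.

C = D/d = 54.0/4.5 = 12.0000; K_W = (4C−1)/(4C−4)+0.615/C = 1.1194; K_s = 1+0.5/C = 1.0417
F_a = (F_max−F_min)/2 = 276.5 N; F_m = (F_max+F_min)/2 = 588.5 N
τ_a = K_W·8F_aD/(πd³) = 1.1194 × 417.25 = 467.08 MPa
τ_m = K_s·8F_mD/(πd³) = 1.0417 × 888.06 = 925.06 MPa
Goodman: 1/n_f = τ_a/S_se + τ_m/S_su = 467.08/565 + 925.06/1310 = 0.82669 + 0.70616 = 1.5328
n_f = 1/1.5328 = 0.6524

0.652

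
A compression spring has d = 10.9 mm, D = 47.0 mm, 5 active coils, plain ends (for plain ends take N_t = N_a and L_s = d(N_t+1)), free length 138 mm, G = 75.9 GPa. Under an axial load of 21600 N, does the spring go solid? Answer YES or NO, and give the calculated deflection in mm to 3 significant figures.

YES, δ = 83.7 mm

k = Gd⁴/(8D³N_a) = (75.9×10³)(10.9⁴)/(8·47.0³·5) = 257.98 N/mm
N_t = 5; L_s = 10.9·6 = 65.4 mm; δ_solid = L₀ − L_s = 138 − 65.4 = 72.6 mm
δ = F/k = 21600/257.98 = 83.726 mm
δ ≥ δ_solid → spring goes solid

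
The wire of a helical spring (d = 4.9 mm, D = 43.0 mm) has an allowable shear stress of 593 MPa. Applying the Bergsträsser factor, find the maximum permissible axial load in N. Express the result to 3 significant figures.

551 N

C = D/d = 43.0/4.9 = 8.7755
K_B = (4C+2)/(4C−3) = 37.102/32.102 = 1.1558
τ_max = K·8FD/(πd³) → F_max = τ_allow·πd³/(8DK)
F_max = 593·π·4.9³/(8·43.0·1.1558) = 2.1918e+05/397.58 = 551.28 N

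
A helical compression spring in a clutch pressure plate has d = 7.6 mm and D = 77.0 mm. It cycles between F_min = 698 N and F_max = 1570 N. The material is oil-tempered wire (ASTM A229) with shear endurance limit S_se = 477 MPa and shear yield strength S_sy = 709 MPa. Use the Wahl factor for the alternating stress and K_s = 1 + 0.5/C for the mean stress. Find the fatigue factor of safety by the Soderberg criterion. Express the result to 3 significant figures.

C = D/d = 77.0/7.6 = 10.1316; K_W = (4C−1)/(4C−4)+0.615/C = 1.1428; K_s = 1+0.5/C = 1.0494
F_a = (F_max−F_min)/2 = 436 N; F_m = (F_max+F_min)/2 = 1134 N
τ_a = K_W·8F_aD/(πd³) = 1.1428 × 194.75 = 222.57 MPa
τ_m = K_s·8F_mD/(πd³) = 1.0494 × 506.53 = 531.53 MPa
Soderberg: 1/n_f = τ_a/S_se + τ_m/S_sy = 222.57/477 + 531.53/709 = 0.46660 + 0.74968 = 1.2163
n_f = 1/1.2163 = 0.8222

0.822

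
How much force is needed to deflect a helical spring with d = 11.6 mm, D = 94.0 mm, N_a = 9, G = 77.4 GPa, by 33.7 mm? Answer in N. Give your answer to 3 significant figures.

k = Gd⁴/(8D³N_a) = (77.4×10³)(11.6⁴)/(8·94.0³·9) = 23.435 N/mm
F = k·δ = 23.435 × 33.7 = 789.74 N

790 N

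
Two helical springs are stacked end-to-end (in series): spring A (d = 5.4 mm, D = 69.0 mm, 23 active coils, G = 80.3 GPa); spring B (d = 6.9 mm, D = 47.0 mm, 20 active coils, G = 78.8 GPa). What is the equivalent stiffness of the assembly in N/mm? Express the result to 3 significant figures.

1.02 N/mm

k_A = Gd⁴/(8D³N_a) = (80.3×10³)(5.4⁴)/(8·69.0³·23) = 1.1296 N/mm
k_B = Gd⁴/(8D³N_a) = (78.8×10³)(6.9⁴)/(8·47.0³·20) = 10.752 N/mm
Series: 1/k_eq = 1/1.1296 + 1/10.752 = 0.97827; k_eq = 1.0222 N/mm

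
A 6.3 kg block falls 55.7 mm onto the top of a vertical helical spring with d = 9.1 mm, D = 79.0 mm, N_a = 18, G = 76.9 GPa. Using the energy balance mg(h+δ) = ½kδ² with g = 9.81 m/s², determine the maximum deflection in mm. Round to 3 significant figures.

k = Gd⁴/(8D³N_a) = (76.9×10³)(9.1⁴)/(8·79.0³·18) = 7.4276 N/mm
W = mg = 6.3 × 9.81 = 61.803 N
½kδ² − Wδ − Wh = 0 → δ = (W + √(W² + 2kWh))/k
δ = (61.803 + √(3819.6 + 51137.9))/7.4276 = (61.803 + 234.43)/7.4276 = 39.883 mm

39.9 mm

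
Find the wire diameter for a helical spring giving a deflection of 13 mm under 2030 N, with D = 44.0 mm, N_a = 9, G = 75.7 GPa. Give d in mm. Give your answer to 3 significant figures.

10.6 mm

Required rate k = F/δ = 2030/13 = 156.15 N/mm
d = (8D³N_a·k / G)^(1/4) = (8·44.0³·9·156.15 / (75.7×10³))^0.25
  = (12652)^0.25 = 10.6056 mm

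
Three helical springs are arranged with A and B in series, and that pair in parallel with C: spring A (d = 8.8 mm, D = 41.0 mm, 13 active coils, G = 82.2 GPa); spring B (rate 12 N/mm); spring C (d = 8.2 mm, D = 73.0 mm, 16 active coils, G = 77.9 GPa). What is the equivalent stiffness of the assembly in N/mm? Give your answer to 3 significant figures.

k_A = Gd⁴/(8D³N_a) = (82.2×10³)(8.8⁴)/(8·41.0³·13) = 68.773 N/mm
k_C = Gd⁴/(8D³N_a) = (77.9×10³)(8.2⁴)/(8·73.0³·16) = 7.0732 N/mm
Springs A,B series: k_AB = 1/(1/68.773+1/12) = 10.217 N/mm; parallel with C: k_eq = 10.217+7.0732 = 17.29 N/mm

17.3 N/mm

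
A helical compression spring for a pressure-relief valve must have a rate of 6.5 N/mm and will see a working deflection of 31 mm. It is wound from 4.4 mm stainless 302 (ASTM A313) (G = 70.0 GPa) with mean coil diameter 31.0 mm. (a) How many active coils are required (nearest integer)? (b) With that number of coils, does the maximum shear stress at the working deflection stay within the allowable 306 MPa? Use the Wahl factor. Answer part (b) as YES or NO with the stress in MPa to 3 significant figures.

N_a = Gd⁴/(8D³k) = (70.0×10³)(4.4⁴)/(8·31.0³·6.5) = 16.94 → N_a = 17
Actual rate k = Gd⁴/(8D³·17) = 6.4757 N/mm
Working load F = kδ = 6.4757·31 = 200.75 N
C = 31.0/4.4 = 7.0455; K_W = (4C−1)/(4C−4)+0.615/C = 1.2114
τ_max = K_W·8FD/(πd³) = 1.2114·186.03 = 225.35 MPa
τ_max ≤ 306 MPa → acceptable

(a) 17 coils; (b) YES, τ_max = 225 MPa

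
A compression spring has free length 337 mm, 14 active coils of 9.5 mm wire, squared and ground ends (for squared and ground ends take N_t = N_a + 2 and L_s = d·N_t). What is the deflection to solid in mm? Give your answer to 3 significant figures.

185 mm

N_t = 16; L_s = 9.5·16 = 152 mm
δ_solid = L₀ − L_s = 337 − 152 = 185 mm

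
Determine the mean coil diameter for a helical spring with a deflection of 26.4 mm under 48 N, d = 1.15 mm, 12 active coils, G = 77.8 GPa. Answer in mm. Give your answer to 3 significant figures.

9.20 mm

Required rate k = F/δ = 48/26.4 = 1.8182 N/mm
D = (Gd⁴/(8N_a·k))^(1/3) = (77.8×10³·1.15⁴/(8·12·1.8182))^(1/3)
  = (779.583)^(1/3) = 9.2035 mm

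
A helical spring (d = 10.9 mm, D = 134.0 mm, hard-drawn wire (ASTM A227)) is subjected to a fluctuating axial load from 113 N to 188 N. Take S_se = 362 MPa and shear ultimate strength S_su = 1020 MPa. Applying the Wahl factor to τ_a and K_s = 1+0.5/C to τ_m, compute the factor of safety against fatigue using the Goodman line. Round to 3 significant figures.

14.1

C = D/d = 134.0/10.9 = 12.2936; K_W = (4C−1)/(4C−4)+0.615/C = 1.1164; K_s = 1+0.5/C = 1.0407
F_a = (F_max−F_min)/2 = 37.5 N; F_m = (F_max+F_min)/2 = 150.5 N
τ_a = K_W·8F_aD/(πd³) = 1.1164 × 9.8809 = 11.031 MPa
τ_m = K_s·8F_mD/(πd³) = 1.0407 × 39.655 = 41.268 MPa
Goodman: 1/n_f = τ_a/S_se + τ_m/S_su = 11.031/362 + 41.268/1020 = 0.03047 + 0.04046 = 0.070932
n_f = 1/0.070932 = 14.1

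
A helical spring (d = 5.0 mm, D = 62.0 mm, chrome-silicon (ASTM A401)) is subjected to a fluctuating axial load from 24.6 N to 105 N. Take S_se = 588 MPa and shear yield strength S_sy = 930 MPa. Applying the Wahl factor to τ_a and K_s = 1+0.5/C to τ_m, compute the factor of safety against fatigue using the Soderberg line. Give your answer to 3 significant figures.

5.32

C = D/d = 62.0/5.0 = 12.4000; K_W = (4C−1)/(4C−4)+0.615/C = 1.1154; K_s = 1+0.5/C = 1.0403
F_a = (F_max−F_min)/2 = 40.2 N; F_m = (F_max+F_min)/2 = 64.8 N
τ_a = K_W·8F_aD/(πd³) = 1.1154 × 50.775 = 56.633 MPa
τ_m = K_s·8F_mD/(πd³) = 1.0403 × 81.846 = 85.146 MPa
Soderberg: 1/n_f = τ_a/S_se + τ_m/S_sy = 56.633/588 + 85.146/930 = 0.09632 + 0.09155 = 0.18787
n_f = 1/0.18787 = 5.323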